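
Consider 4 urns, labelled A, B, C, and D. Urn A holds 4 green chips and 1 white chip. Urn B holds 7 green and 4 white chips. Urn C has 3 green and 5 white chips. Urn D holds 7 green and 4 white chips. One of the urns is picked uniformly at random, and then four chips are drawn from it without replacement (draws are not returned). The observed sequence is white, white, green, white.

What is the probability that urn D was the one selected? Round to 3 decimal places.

0.142

The likelihood of the observed sequence under each hypothesis: P(data | urn A) = (1/5)(0/4) = 0; P(data | urn B) = (4/11)(3/10)(7/9)(2/8) = 0.021212; P(data | urn C) = (5/8)(4/7)(3/6)(3/5) = 0.10714; P(data | urn D) = (4/11)(3/10)(7/9)(2/8) = 0.021212.
Weighting by the prior gives 1/4 · 0 = 0, 1/4 · 0.021212 = 0.005303, 1/4 · 0.10714 = 0.026786, 1/4 · 0.021212 = 0.005303; summing to 0.037392.
Hence P(urn D | data) = (0.005303) / (0.037392) = 0.14182.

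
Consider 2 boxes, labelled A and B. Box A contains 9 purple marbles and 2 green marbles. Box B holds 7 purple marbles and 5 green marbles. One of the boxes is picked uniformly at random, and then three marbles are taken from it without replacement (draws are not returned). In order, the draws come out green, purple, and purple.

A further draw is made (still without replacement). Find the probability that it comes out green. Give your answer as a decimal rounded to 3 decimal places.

Compute the likelihood of the observed sequence for each case: P(data | box A) = (2/11)(9/10)(8/9) = 8/55; P(data | box B) = (5/12)(7/11)(6/10) = 7/44.
Multiplying each by its prior: 1/2 · 8/55 = 4/55, 1/2 · 7/44 = 7/88; with total 67/440.
The posterior is then P(box A | data) = 32/67, P(box B | data) = 35/67.
The predictive probability is P(green next | data) = (1/8)(32/67) + (4/9)(35/67) = 176/603.

0.292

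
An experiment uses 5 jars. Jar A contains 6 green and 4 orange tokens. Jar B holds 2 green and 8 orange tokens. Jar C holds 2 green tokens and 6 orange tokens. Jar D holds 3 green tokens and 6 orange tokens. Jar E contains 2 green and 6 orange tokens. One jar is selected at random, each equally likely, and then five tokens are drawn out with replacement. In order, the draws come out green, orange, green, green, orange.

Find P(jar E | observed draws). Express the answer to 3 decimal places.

For each hypothesis, P(data | H) works out to: P(data | jar A) = (6/10)(4/10)(6/10)(6/10)(4/10) = 0.03456; P(data | jar B) = (2/10)(8/10)(2/10)(2/10)(8/10) = 0.00512; P(data | jar C) = (2/8)(6/8)(2/8)(2/8)(6/8) = 0.0087891; P(data | jar D) = (3/9)(6/9)(3/9)(3/9)(6/9) = 0.016461; P(data | jar E) = (2/8)(6/8)(2/8)(2/8)(6/8) = 0.0087891.
Weighting by the prior gives 1/5 · 0.03456 = 0.006912, 1/5 · 0.00512 = 0.001024, 1/5 · 0.0087891 = 0.0017578, 1/5 · 0.016461 = 0.0032922, 1/5 · 0.0087891 = 0.0017578; with total 0.014744.
Therefore the posterior P(jar E | data) = (0.0017578) / (0.014744) = 0.11922.

0.119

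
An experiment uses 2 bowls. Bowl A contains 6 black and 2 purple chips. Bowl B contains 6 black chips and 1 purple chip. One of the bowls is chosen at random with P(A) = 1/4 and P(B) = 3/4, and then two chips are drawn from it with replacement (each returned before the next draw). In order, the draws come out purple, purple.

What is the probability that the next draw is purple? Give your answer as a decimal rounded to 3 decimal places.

0.197

For each hypothesis, P(data | H) works out to: P(data | bowl A) = (2/8)(2/8) = 0.0625; P(data | bowl B) = (1/7)(1/7) = 0.020408.
The prior-weighted likelihoods are 1/4 · 0.0625 = 0.015625, 3/4 · 0.020408 = 0.015306; summing to 0.030931.
Dividing through by the total gives posterior P(bowl A | data) = 0.50515, P(bowl B | data) = 0.49485.
Averaging over the posterior, P(purple next | data) = (1/4)(0.50515) + (1/7)(0.49485) = 0.19698.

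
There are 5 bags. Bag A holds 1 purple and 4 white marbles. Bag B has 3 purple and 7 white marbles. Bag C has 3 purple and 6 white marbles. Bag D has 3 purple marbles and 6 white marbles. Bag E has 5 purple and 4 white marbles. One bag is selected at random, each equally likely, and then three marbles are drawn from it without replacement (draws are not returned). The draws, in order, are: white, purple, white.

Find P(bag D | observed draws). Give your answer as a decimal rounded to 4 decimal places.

Compute the likelihood of the observed sequence for each case: P(data | bag A) = (4/5)(1/4)(3/3) = 1/5; P(data | bag B) = (7/10)(3/9)(6/8) = 7/40; P(data | bag C) = (6/9)(3/8)(5/7) = 5/28; P(data | bag D) = (6/9)(3/8)(5/7) = 5/28; P(data | bag E) = (4/9)(5/8)(3/7) = 5/42.
Weighting by the prior gives 1/5 · 1/5 = 1/25, 1/5 · 7/40 = 7/200, 1/5 · 5/28 = 1/28, 1/5 · 5/28 = 1/28, 1/5 · 5/42 = 1/42; summing to 143/840.
Hence P(bag D | data) = (1/28) / (143/840) = 30/143.

0.2098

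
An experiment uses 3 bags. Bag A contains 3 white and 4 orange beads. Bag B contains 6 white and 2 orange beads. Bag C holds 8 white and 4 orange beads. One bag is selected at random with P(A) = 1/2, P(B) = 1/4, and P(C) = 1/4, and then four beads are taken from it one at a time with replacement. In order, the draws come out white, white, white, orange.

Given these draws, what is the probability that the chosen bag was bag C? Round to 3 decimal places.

The likelihood of the observed sequence under each hypothesis: P(data | bag A) = (3/7)(3/7)(3/7)(4/7) = 0.044981; P(data | bag B) = (6/8)(6/8)(6/8)(2/8) = 0.10547; P(data | bag C) = (8/12)(8/12)(8/12)(4/12) = 0.098765.
Multiplying each by its prior: 1/2 · 0.044981 = 0.022491, 1/4 · 0.10547 = 0.026367, 1/4 · 0.098765 = 0.024691; with total 0.073549.
By Bayes' rule, P(bag C | data) = (0.024691) / (0.073549) = 0.33571.

0.336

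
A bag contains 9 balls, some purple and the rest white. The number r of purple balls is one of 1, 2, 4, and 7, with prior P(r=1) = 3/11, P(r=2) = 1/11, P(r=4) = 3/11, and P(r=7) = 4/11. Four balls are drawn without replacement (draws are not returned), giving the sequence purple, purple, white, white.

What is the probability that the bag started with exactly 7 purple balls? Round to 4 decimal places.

0.2947

The likelihood of the observed sequence under each hypothesis: P(data | r = 1) = (1/9)(0/8) = 0; P(data | r = 2) = (2/9)(1/8)(7/7)(6/6) = 0.027778; P(data | r = 4) = (4/9)(3/8)(5/7)(4/6) = 0.079365; P(data | r = 7) = (7/9)(6/8)(2/7)(1/6) = 0.027778.
Weighting by the prior gives 3/11 · 0 = 0, 1/11 · 0.027778 = 0.0025253, 3/11 · 0.079365 = 0.021645, 4/11 · 0.027778 = 0.010101; summing to 0.034271.
Hence P(r = 7 | data) = (0.010101) / (0.034271) = 0.29474.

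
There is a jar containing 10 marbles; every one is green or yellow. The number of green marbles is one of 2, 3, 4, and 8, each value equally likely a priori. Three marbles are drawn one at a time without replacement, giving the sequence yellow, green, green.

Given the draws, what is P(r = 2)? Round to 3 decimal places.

Compute the likelihood of the observed sequence for each case: P(data | r = 2) = (8/10)(2/9)(1/8) = 0.022222; P(data | r = 3) = (7/10)(3/9)(2/8) = 0.058333; P(data | r = 4) = (6/10)(4/9)(3/8) = 0.1; P(data | r = 8) = (2/10)(8/9)(7/8) = 0.15556.
The prior-weighted likelihoods are 1/4 · 0.022222 = 0.0055556, 1/4 · 0.058333 = 0.014583, 1/4 · 0.1 = 0.025, 1/4 · 0.15556 = 0.038889; these sum to 0.084028.
Therefore the posterior P(r = 2 | data) = (0.0055556) / (0.084028) = 0.066116.

0.066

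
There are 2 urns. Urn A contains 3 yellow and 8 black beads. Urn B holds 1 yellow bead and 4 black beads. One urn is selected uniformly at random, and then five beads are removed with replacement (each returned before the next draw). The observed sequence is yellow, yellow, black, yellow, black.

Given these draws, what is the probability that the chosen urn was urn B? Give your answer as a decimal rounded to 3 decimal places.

The likelihood of the observed sequence under each hypothesis: P(data | urn A) = (3/11)(3/11)(8/11)(3/11)(8/11) = 0.01073; P(data | urn B) = (1/5)(1/5)(4/5)(1/5)(4/5) = 0.00512.
Multiplying each by its prior: 1/2 · 0.01073 = 0.0053648, 1/2 · 0.00512 = 0.00256; summing to 0.0079248.
Hence P(urn B | data) = (0.00256) / (0.0079248) = 0.32304.

0.323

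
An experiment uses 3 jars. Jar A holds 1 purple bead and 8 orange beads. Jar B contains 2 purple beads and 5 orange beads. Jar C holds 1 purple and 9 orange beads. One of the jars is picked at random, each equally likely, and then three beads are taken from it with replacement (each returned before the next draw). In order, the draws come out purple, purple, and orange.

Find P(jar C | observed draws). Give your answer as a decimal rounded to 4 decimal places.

For each hypothesis, P(data | H) works out to: P(data | jar A) = (1/9)(1/9)(8/9) = 0.010974; P(data | jar B) = (2/7)(2/7)(5/7) = 0.058309; P(data | jar C) = (1/10)(1/10)(9/10) = 0.009.
Multiplying each by its prior: 1/3 · 0.010974 = 0.003658, 1/3 · 0.058309 = 0.019436, 1/3 · 0.009 = 0.003; with total 0.026094.
Therefore the posterior P(jar C | data) = (0.003) / (0.026094) = 0.11497.

0.1150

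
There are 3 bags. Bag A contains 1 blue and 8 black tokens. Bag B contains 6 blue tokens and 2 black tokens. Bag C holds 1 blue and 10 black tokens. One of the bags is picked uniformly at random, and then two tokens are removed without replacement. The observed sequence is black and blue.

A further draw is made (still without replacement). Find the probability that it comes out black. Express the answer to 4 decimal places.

0.5711

Under each hypothesis, the probability of the observed sequence is: P(data | bag A) = (8/9)(1/8) = 0.11111; P(data | bag B) = (2/8)(6/7) = 0.21429; P(data | bag C) = (10/11)(1/10) = 0.090909.
Weighting by the prior gives 1/3 · 0.11111 = 0.037037, 1/3 · 0.21429 = 0.071429, 1/3 · 0.090909 = 0.030303; with total 0.13877.
Dividing through by the total gives posterior P(bag A | data) = 0.2669, P(bag B | data) = 0.51473, P(bag C | data) = 0.21837.
The predictive probability is P(black next | data) = (1)(0.2669) + (1/6)(0.51473) + (1)(0.21837) = 0.57106.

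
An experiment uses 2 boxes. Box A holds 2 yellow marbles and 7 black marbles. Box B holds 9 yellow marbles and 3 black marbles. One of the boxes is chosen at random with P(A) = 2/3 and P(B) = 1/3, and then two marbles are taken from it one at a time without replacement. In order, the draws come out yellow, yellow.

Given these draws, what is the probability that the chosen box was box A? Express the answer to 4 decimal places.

The likelihood of the observed sequence under each hypothesis: P(data | box A) = (2/9)(1/8) = 1/36; P(data | box B) = (9/12)(8/11) = 6/11.
Multiplying each by its prior: 2/3 · 1/36 = 1/54, 1/3 · 6/11 = 2/11; these sum to 119/594.
So P(box A | data) = (1/54) / (119/594) = 11/119.

0.0924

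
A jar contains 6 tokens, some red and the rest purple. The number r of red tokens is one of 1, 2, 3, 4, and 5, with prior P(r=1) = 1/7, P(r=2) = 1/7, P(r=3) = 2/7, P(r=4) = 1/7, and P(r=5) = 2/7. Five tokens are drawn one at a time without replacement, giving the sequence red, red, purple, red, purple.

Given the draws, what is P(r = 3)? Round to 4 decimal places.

0.6000

Compute the likelihood of the observed sequence for each case: P(data | r = 1) = (1/6)(0/5) = 0; P(data | r = 2) = (2/6)(1/5)(4/4)(0/3) = 0; P(data | r = 3) = (3/6)(2/5)(3/4)(1/3)(2/2) = 1/20; P(data | r = 4) = (4/6)(3/5)(2/4)(2/3)(1/2) = 1/15; P(data | r = 5) = (5/6)(4/5)(1/4)(3/3)(0/2) = 0.
Multiplying each by its prior: 1/7 · 0 = 0, 1/7 · 0 = 0, 2/7 · 1/20 = 1/70, 1/7 · 1/15 = 1/105, 2/7 · 0 = 0; with total 1/42.
Therefore the posterior P(r = 3 | data) = (1/70) / (1/42) = 3/5.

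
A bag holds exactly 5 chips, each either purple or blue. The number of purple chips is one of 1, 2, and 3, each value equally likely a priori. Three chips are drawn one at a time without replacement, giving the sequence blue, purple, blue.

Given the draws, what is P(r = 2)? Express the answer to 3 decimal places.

0.400

For each hypothesis, P(data | H) works out to: P(data | r = 1) = (4/5)(1/4)(3/3) = 1/5; P(data | r = 2) = (3/5)(2/4)(2/3) = 1/5; P(data | r = 3) = (2/5)(3/4)(1/3) = 1/10.
Weighting by the prior gives 1/3 · 1/5 = 1/15, 1/3 · 1/5 = 1/15, 1/3 · 1/10 = 1/30; with total 1/6.
Hence P(r = 2 | data) = (1/15) / (1/6) = 2/5.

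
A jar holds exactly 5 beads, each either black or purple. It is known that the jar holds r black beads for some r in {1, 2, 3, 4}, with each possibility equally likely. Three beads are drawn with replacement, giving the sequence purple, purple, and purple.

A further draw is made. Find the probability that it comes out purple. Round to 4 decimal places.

The likelihood of the observed sequence under each hypothesis: P(data | r = 1) = (4/5)(4/5)(4/5) = 64/125; P(data | r = 2) = (3/5)(3/5)(3/5) = 27/125; P(data | r = 3) = (2/5)(2/5)(2/5) = 8/125; P(data | r = 4) = (1/5)(1/5)(1/5) = 1/125.
The prior-weighted likelihoods are 1/4 · 64/125 = 16/125, 1/4 · 27/125 = 27/500, 1/4 · 8/125 = 2/125, 1/4 · 1/125 = 1/500; with total 1/5.
The posterior is then P(r = 1 | data) = 16/25, P(r = 2 | data) = 27/100, P(r = 3 | data) = 2/25, P(r = 4 | data) = 1/100.
So P(purple next | data) = Σ P(purple next | H) P(H | data) = (4/5)(16/25) + (3/5)(27/100) + (2/5)(2/25) + (1/5)(1/100) = 177/250.

0.7080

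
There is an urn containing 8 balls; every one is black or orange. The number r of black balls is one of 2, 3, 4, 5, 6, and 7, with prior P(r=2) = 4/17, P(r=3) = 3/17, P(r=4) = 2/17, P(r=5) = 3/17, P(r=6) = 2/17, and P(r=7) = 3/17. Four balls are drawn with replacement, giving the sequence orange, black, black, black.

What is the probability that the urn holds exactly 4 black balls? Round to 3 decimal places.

The likelihood of the observed sequence under each hypothesis: P(data | r = 2) = (6/8)(2/8)(2/8)(2/8) = 0.011719; P(data | r = 3) = (5/8)(3/8)(3/8)(3/8) = 0.032959; P(data | r = 4) = (4/8)(4/8)(4/8)(4/8) = 0.0625; P(data | r = 5) = (3/8)(5/8)(5/8)(5/8) = 0.091553; P(data | r = 6) = (2/8)(6/8)(6/8)(6/8) = 0.10547; P(data | r = 7) = (1/8)(7/8)(7/8)(7/8) = 0.08374.
The prior-weighted likelihoods are 4/17 · 0.011719 = 0.0027574, 3/17 · 0.032959 = 0.0058163, 2/17 · 0.0625 = 0.0073529, 3/17 · 0.091553 = 0.016156, 2/17 · 0.10547 = 0.012408, 3/17 · 0.08374 = 0.014778; with total 0.059269.
Therefore the posterior P(r = 4 | data) = (0.0073529) / (0.059269) = 0.12406.

0.124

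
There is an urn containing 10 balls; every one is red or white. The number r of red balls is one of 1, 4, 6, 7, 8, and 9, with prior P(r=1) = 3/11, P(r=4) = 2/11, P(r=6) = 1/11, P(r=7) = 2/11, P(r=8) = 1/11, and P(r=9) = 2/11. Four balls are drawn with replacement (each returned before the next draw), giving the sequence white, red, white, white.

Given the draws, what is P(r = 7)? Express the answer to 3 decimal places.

0.079

The likelihood of the observed sequence under each hypothesis: P(data | r = 1) = (9/10)(1/10)(9/10)(9/10) = 0.0729; P(data | r = 4) = (6/10)(4/10)(6/10)(6/10) = 0.0864; P(data | r = 6) = (4/10)(6/10)(4/10)(4/10) = 0.0384; P(data | r = 7) = (3/10)(7/10)(3/10)(3/10) = 0.0189; P(data | r = 8) = (2/10)(8/10)(2/10)(2/10) = 0.0064; P(data | r = 9) = (1/10)(9/10)(1/10)(1/10) = 0.0009.
The prior-weighted likelihoods are 3/11 · 0.0729 = 0.019882, 2/11 · 0.0864 = 0.015709, 1/11 · 0.0384 = 0.0034909, 2/11 · 0.0189 = 0.0034364, 1/11 · 0.0064 = 0.00058182, 2/11 · 0.0009 = 0.00016364; these sum to 0.043264.
So P(r = 7 | data) = (0.0034364) / (0.043264) = 0.079428.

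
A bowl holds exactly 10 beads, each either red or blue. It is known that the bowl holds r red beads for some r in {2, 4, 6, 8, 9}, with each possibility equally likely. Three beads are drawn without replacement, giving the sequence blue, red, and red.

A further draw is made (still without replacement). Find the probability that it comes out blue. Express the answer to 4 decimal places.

For each hypothesis, P(data | H) works out to: P(data | r = 2) = (8/10)(2/9)(1/8) = 1/45; P(data | r = 4) = (6/10)(4/9)(3/8) = 1/10; P(data | r = 6) = (4/10)(6/9)(5/8) = 1/6; P(data | r = 8) = (2/10)(8/9)(7/8) = 7/45; P(data | r = 9) = (1/10)(9/9)(8/8) = 1/10.
The prior-weighted likelihoods are 1/5 · 1/45 = 1/225, 1/5 · 1/10 = 1/50, 1/5 · 1/6 = 1/30, 1/5 · 7/45 = 7/225, 1/5 · 1/10 = 1/50; summing to 49/450.
The posterior is then P(r = 2 | data) = 2/49, P(r = 4 | data) = 9/49, P(r = 6 | data) = 15/49, P(r = 8 | data) = 2/7, P(r = 9 | data) = 9/49.
So P(blue next | data) = Σ P(blue next | H) P(H | data) = (1)(2/49) + (5/7)(9/49) + (3/7)(15/49) + (1/7)(2/7) + (0)(9/49) = 118/343.

0.3440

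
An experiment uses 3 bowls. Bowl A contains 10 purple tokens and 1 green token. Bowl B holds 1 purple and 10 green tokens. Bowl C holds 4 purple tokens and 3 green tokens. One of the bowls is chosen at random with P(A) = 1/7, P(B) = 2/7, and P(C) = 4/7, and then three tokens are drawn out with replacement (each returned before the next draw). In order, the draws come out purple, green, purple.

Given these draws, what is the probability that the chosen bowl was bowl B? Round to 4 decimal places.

0.0231

The likelihood of the observed sequence under each hypothesis: P(data | bowl A) = (10/11)(1/11)(10/11) = 0.075131; P(data | bowl B) = (1/11)(10/11)(1/11) = 0.0075131; P(data | bowl C) = (4/7)(3/7)(4/7) = 0.13994.
Multiplying each by its prior: 1/7 · 0.075131 = 0.010733, 2/7 · 0.0075131 = 0.0021466, 4/7 · 0.13994 = 0.079967; summing to 0.092846.
By Bayes' rule, P(bowl B | data) = (0.0021466) / (0.092846) = 0.02312.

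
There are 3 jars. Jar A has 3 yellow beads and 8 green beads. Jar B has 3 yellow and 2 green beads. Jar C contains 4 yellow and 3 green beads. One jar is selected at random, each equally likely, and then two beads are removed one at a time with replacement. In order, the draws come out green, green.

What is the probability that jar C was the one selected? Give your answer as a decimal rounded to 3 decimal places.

0.210

For each hypothesis, P(data | H) works out to: P(data | jar A) = (8/11)(8/11) = 0.52893; P(data | jar B) = (2/5)(2/5) = 0.16; P(data | jar C) = (3/7)(3/7) = 0.18367.
The prior-weighted likelihoods are 1/3 · 0.52893 = 0.17631, 1/3 · 0.16 = 0.053333, 1/3 · 0.18367 = 0.061224; summing to 0.29087.
Therefore the posterior P(jar C | data) = (0.061224) / (0.29087) = 0.21049.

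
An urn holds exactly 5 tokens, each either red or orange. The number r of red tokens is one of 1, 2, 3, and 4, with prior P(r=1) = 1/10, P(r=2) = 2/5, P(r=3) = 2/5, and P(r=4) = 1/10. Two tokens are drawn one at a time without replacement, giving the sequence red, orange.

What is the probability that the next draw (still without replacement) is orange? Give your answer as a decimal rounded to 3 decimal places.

0.500

Compute the likelihood of the observed sequence for each case: P(data | r = 1) = (1/5)(4/4) = 1/5; P(data | r = 2) = (2/5)(3/4) = 3/10; P(data | r = 3) = (3/5)(2/4) = 3/10; P(data | r = 4) = (4/5)(1/4) = 1/5.
Multiplying each by its prior: 1/10 · 1/5 = 1/50, 2/5 · 3/10 = 3/25, 2/5 · 3/10 = 3/25, 1/10 · 1/5 = 1/50; summing to 7/25.
Normalising, the posterior is P(r = 1 | data) = 1/14, P(r = 2 | data) = 3/7, P(r = 3 | data) = 3/7, P(r = 4 | data) = 1/14.
The predictive probability is P(orange next | data) = (1)(1/14) + (2/3)(3/7) + (1/3)(3/7) + (0)(1/14) = 1/2.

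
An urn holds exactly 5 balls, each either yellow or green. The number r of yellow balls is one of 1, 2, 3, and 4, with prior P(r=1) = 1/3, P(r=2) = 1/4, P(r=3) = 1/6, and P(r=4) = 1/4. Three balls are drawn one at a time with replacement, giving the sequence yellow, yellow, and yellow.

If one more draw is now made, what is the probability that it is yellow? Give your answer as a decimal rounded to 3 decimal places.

0.717

Compute the likelihood of the observed sequence for each case: P(data | r = 1) = (1/5)(1/5)(1/5) = 1/125; P(data | r = 2) = (2/5)(2/5)(2/5) = 8/125; P(data | r = 3) = (3/5)(3/5)(3/5) = 27/125; P(data | r = 4) = (4/5)(4/5)(4/5) = 64/125.
Weighting by the prior gives 1/3 · 1/125 = 1/375, 1/4 · 8/125 = 2/125, 1/6 · 27/125 = 9/250, 1/4 · 64/125 = 16/125; these sum to 137/750.
Normalising, the posterior is P(r = 1 | data) = 2/137, P(r = 2 | data) = 12/137, P(r = 3 | data) = 27/137, P(r = 4 | data) = 96/137.
The predictive probability is P(yellow next | data) = (1/5)(2/137) + (2/5)(12/137) + (3/5)(27/137) + (4/5)(96/137) = 491/685.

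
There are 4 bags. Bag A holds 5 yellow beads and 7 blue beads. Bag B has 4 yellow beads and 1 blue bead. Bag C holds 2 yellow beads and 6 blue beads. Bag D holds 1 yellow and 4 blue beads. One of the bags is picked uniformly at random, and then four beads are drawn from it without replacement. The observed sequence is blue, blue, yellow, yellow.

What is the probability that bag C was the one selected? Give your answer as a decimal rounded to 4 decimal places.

0.3356

The likelihood of the observed sequence under each hypothesis: P(data | bag A) = (7/12)(6/11)(5/10)(4/9) = 0.070707; P(data | bag B) = (1/5)(0/4) = 0; P(data | bag C) = (6/8)(5/7)(2/6)(1/5) = 0.035714; P(data | bag D) = (4/5)(3/4)(1/3)(0/2) = 0.
Weighting by the prior gives 1/4 · 0.070707 = 0.017677, 1/4 · 0 = 0, 1/4 · 0.035714 = 0.0089286, 1/4 · 0 = 0; these sum to 0.026605.
Therefore the posterior P(bag C | data) = (0.0089286) / (0.026605) = 0.33559.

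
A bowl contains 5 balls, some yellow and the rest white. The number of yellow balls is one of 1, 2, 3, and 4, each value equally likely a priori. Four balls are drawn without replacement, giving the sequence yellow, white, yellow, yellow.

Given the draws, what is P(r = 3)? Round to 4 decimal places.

Under each hypothesis, the probability of the observed sequence is: P(data | r = 1) = (1/5)(4/4)(0/3) = 0; P(data | r = 2) = (2/5)(3/4)(1/3)(0/2) = 0; P(data | r = 3) = (3/5)(2/4)(2/3)(1/2) = 1/10; P(data | r = 4) = (4/5)(1/4)(3/3)(2/2) = 1/5.
The prior-weighted likelihoods are 1/4 · 0 = 0, 1/4 · 0 = 0, 1/4 · 1/10 = 1/40, 1/4 · 1/5 = 1/20; these sum to 3/40.
By Bayes' rule, P(r = 3 | data) = (1/40) / (3/40) = 1/3.

0.3333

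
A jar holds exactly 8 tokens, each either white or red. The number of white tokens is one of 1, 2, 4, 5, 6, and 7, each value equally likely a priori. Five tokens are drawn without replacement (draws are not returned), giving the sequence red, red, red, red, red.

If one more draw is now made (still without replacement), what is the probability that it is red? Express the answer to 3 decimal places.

0.593

Compute the likelihood of the observed sequence for each case: P(data | r = 1) = (7/8)(6/7)(5/6)(4/5)(3/4) = 3/8; P(data | r = 2) = (6/8)(5/7)(4/6)(3/5)(2/4) = 3/28; P(data | r = 4) = (4/8)(3/7)(2/6)(1/5)(0/4) = 0; P(data | r = 5) = (3/8)(2/7)(1/6)(0/5) = 0; P(data | r = 6) = (2/8)(1/7)(0/6) = 0; P(data | r = 7) = (1/8)(0/7) = 0.
Multiplying each by its prior: 1/6 · 3/8 = 1/16, 1/6 · 3/28 = 1/56, 1/6 · 0 = 0, 1/6 · 0 = 0, 1/6 · 0 = 0, 1/6 · 0 = 0; summing to 9/112.
Dividing through by the total gives posterior P(r = 1 | data) = 7/9, P(r = 2 | data) = 2/9, P(r = 4 | data) = 0, P(r = 5 | data) = 0, P(r = 6 | data) = 0, P(r = 7 | data) = 0.
So P(red next | data) = Σ P(red next | H) P(H | data) = (2/3)(7/9) + (1/3)(2/9) = 16/27.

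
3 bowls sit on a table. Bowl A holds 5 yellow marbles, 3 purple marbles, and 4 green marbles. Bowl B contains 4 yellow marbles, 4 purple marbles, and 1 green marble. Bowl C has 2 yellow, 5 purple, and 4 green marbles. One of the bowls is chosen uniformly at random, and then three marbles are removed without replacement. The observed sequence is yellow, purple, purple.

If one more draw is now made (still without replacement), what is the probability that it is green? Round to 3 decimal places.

0.292

The likelihood of the observed sequence under each hypothesis: P(data | bowl A) = (5/12)(3/11)(2/10) = 0.022727; P(data | bowl B) = (4/9)(4/8)(3/7) = 0.095238; P(data | bowl C) = (2/11)(5/10)(4/9) = 0.040404.
Multiplying each by its prior: 1/3 · 0.022727 = 0.0075758, 1/3 · 0.095238 = 0.031746, 1/3 · 0.040404 = 0.013468; with total 0.05279.
Normalising, the posterior is P(bowl A | data) = 0.14351, P(bowl B | data) = 0.60137, P(bowl C | data) = 0.25513.
Averaging over the posterior, P(green next | data) = (4/9)(0.14351) + (1/6)(0.60137) + (1/2)(0.25513) = 0.29157.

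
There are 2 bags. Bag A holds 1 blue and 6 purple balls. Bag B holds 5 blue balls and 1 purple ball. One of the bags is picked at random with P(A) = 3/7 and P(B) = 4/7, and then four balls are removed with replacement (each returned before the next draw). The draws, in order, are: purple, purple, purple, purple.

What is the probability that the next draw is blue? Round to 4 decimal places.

0.1442

Under each hypothesis, the probability of the observed sequence is: P(data | bag A) = (6/7)(6/7)(6/7)(6/7) = 0.53978; P(data | bag B) = (1/6)(1/6)(1/6)(1/6) = 0.0007716.
Multiplying each by its prior: 3/7 · 0.53978 = 0.23133, 4/7 · 0.0007716 = 0.00044092; these sum to 0.23177.
Normalising, the posterior is P(bag A | data) = 0.9981, P(bag B | data) = 0.0019024.
So P(blue next | data) = Σ P(blue next | H) P(H | data) = (1/7)(0.9981) + (5/6)(0.0019024) = 0.14417.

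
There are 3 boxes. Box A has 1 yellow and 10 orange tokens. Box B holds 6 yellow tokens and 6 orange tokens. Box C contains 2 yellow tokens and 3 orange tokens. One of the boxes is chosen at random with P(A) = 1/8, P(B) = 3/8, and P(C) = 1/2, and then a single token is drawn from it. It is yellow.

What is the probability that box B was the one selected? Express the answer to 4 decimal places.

The likelihood of this draw under each hypothesis: P(data | box A) = (1/11) = 1/11; P(data | box B) = (6/12) = 1/2; P(data | box C) = (2/5) = 2/5.
Multiplying each by its prior: 1/8 · 1/11 = 1/88, 3/8 · 1/2 = 3/16, 1/2 · 2/5 = 1/5; with total 351/880.
So P(box B | data) = (3/16) / (351/880) = 55/117.

0.4701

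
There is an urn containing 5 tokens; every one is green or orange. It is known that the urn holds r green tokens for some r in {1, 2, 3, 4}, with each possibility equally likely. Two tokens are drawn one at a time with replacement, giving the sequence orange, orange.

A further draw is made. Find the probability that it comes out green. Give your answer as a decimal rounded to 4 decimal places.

The likelihood of the observed sequence under each hypothesis: P(data | r = 1) = (4/5)(4/5) = 16/25; P(data | r = 2) = (3/5)(3/5) = 9/25; P(data | r = 3) = (2/5)(2/5) = 4/25; P(data | r = 4) = (1/5)(1/5) = 1/25.
The prior-weighted likelihoods are 1/4 · 16/25 = 4/25, 1/4 · 9/25 = 9/100, 1/4 · 4/25 = 1/25, 1/4 · 1/25 = 1/100; with total 3/10.
Normalising, the posterior is P(r = 1 | data) = 8/15, P(r = 2 | data) = 3/10, P(r = 3 | data) = 2/15, P(r = 4 | data) = 1/30.
Averaging over the posterior, P(green next | data) = (1/5)(8/15) + (2/5)(3/10) + (3/5)(2/15) + (4/5)(1/30) = 1/3.

0.3333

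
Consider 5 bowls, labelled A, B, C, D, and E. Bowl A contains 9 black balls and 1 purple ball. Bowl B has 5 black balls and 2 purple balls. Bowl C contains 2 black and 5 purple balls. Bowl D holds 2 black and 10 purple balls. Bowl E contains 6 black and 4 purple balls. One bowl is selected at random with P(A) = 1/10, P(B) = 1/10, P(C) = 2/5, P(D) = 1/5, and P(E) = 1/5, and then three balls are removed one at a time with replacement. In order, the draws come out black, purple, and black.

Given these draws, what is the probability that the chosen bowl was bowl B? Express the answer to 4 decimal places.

0.1835

For each hypothesis, P(data | H) works out to: P(data | bowl A) = (9/10)(1/10)(9/10) = 0.081; P(data | bowl B) = (5/7)(2/7)(5/7) = 0.14577; P(data | bowl C) = (2/7)(5/7)(2/7) = 0.058309; P(data | bowl D) = (2/12)(10/12)(2/12) = 0.023148; P(data | bowl E) = (6/10)(4/10)(6/10) = 0.144.
Multiplying each by its prior: 1/10 · 0.081 = 0.0081, 1/10 · 0.14577 = 0.014577, 2/5 · 0.058309 = 0.023324, 1/5 · 0.023148 = 0.0046296, 1/5 · 0.144 = 0.0288; with total 0.079431.
Therefore the posterior P(bowl B | data) = (0.014577) / (0.079431) = 0.18352.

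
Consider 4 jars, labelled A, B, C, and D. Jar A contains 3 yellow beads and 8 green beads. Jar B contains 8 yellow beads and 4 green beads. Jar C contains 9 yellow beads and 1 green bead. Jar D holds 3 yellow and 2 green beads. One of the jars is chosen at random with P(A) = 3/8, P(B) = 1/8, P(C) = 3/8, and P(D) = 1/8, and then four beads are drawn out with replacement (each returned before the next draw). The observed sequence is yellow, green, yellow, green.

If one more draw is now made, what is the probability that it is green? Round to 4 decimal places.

For each hypothesis, P(data | H) works out to: P(data | jar A) = (3/11)(8/11)(3/11)(8/11) = 0.039342; P(data | jar B) = (8/12)(4/12)(8/12)(4/12) = 0.049383; P(data | jar C) = (9/10)(1/10)(9/10)(1/10) = 0.0081; P(data | jar D) = (3/5)(2/5)(3/5)(2/5) = 0.0576.
Weighting by the prior gives 3/8 · 0.039342 = 0.014753, 1/8 · 0.049383 = 0.0061728, 3/8 · 0.0081 = 0.0030375, 1/8 · 0.0576 = 0.0072; these sum to 0.031163.
The posterior is then P(jar A | data) = 0.47341, P(jar B | data) = 0.19808, P(jar C | data) = 0.09747, P(jar D | data) = 0.23104.
So P(green next | data) = Σ P(green next | H) P(H | data) = (8/11)(0.47341) + (1/3)(0.19808) + (1/10)(0.09747) + (2/5)(0.23104) = 0.51249.

0.5125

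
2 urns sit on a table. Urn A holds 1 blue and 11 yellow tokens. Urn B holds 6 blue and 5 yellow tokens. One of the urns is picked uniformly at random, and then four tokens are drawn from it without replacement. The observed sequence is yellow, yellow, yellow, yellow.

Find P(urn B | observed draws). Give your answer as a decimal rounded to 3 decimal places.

Under each hypothesis, the probability of the observed sequence is: P(data | urn A) = (11/12)(10/11)(9/10)(8/9) = 2/3; P(data | urn B) = (5/11)(4/10)(3/9)(2/8) = 1/66.
Multiplying each by its prior: 1/2 · 2/3 = 1/3, 1/2 · 1/66 = 1/132; summing to 15/44.
Therefore the posterior P(urn B | data) = (1/132) / (15/44) = 1/45.

0.022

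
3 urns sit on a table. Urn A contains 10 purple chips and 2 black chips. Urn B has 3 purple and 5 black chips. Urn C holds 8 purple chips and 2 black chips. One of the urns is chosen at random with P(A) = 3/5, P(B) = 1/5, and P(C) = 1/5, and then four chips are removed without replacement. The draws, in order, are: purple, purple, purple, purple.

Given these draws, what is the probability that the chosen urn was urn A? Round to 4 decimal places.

Under each hypothesis, the probability of the observed sequence is: P(data | urn A) = (10/12)(9/11)(8/10)(7/9) = 14/33; P(data | urn B) = (3/8)(2/7)(1/6)(0/5) = 0; P(data | urn C) = (8/10)(7/9)(6/8)(5/7) = 1/3.
The prior-weighted likelihoods are 3/5 · 14/33 = 14/55, 1/5 · 0 = 0, 1/5 · 1/3 = 1/15; these sum to 53/165.
Therefore the posterior P(urn A | data) = (14/55) / (53/165) = 42/53.

0.7925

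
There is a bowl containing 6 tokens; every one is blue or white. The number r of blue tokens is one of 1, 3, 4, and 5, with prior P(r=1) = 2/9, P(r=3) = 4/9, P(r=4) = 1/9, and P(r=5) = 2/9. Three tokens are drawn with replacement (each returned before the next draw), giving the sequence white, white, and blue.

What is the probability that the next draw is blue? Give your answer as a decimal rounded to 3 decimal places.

Compute the likelihood of the observed sequence for each case: P(data | r = 1) = (5/6)(5/6)(1/6) = 25/216; P(data | r = 3) = (3/6)(3/6)(3/6) = 1/8; P(data | r = 4) = (2/6)(2/6)(4/6) = 2/27; P(data | r = 5) = (1/6)(1/6)(5/6) = 5/216.
The prior-weighted likelihoods are 2/9 · 25/216 = 25/972, 4/9 · 1/8 = 1/18, 1/9 · 2/27 = 2/243, 2/9 · 5/216 = 5/972; with total 23/243.
Dividing through by the total gives posterior P(r = 1 | data) = 25/92, P(r = 3 | data) = 27/46, P(r = 4 | data) = 2/23, P(r = 5 | data) = 5/92.
Averaging over the posterior, P(blue next | data) = (1/6)(25/92) + (1/2)(27/46) + (2/3)(2/23) + (5/6)(5/92) = 61/138.

0.442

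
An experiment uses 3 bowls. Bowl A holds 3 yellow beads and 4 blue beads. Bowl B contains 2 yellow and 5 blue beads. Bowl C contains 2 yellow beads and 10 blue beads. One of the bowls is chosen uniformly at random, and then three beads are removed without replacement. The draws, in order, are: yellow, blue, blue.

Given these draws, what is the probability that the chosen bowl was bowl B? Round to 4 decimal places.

0.3823

Compute the likelihood of the observed sequence for each case: P(data | bowl A) = (3/7)(4/6)(3/5) = 0.17143; P(data | bowl B) = (2/7)(5/6)(4/5) = 0.19048; P(data | bowl C) = (2/12)(10/11)(9/10) = 0.13636.
Weighting by the prior gives 1/3 · 0.17143 = 0.057143, 1/3 · 0.19048 = 0.063492, 1/3 · 0.13636 = 0.045455; these sum to 0.16609.
Therefore the posterior P(bowl B | data) = (0.063492) / (0.16609) = 0.38228.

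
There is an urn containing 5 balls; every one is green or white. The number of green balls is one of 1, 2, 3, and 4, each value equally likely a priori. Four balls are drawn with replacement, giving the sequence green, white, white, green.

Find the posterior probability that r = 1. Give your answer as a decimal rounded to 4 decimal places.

Under each hypothesis, the probability of the observed sequence is: P(data | r = 1) = (1/5)(4/5)(4/5)(1/5) = 16/625; P(data | r = 2) = (2/5)(3/5)(3/5)(2/5) = 36/625; P(data | r = 3) = (3/5)(2/5)(2/5)(3/5) = 36/625; P(data | r = 4) = (4/5)(1/5)(1/5)(4/5) = 16/625.
Multiplying each by its prior: 1/4 · 16/625 = 4/625, 1/4 · 36/625 = 9/625, 1/4 · 36/625 = 9/625, 1/4 · 16/625 = 4/625; these sum to 26/625.
So P(r = 1 | data) = (4/625) / (26/625) = 2/13.

0.1538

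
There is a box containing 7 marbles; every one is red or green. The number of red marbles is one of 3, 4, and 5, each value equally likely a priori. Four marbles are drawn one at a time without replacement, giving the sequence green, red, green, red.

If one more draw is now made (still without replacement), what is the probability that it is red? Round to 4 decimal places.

The likelihood of the observed sequence under each hypothesis: P(data | r = 3) = (4/7)(3/6)(3/5)(2/4) = 3/35; P(data | r = 4) = (3/7)(4/6)(2/5)(3/4) = 3/35; P(data | r = 5) = (2/7)(5/6)(1/5)(4/4) = 1/21.
Weighting by the prior gives 1/3 · 3/35 = 1/35, 1/3 · 3/35 = 1/35, 1/3 · 1/21 = 1/63; summing to 23/315.
The posterior is then P(r = 3 | data) = 9/23, P(r = 4 | data) = 9/23, P(r = 5 | data) = 5/23.
The predictive probability is P(red next | data) = (1/3)(9/23) + (2/3)(9/23) + (1)(5/23) = 14/23.

0.6087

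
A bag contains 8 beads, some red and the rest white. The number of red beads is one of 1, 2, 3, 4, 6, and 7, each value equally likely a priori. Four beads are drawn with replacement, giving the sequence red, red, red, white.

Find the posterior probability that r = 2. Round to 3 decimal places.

Compute the likelihood of the observed sequence for each case: P(data | r = 1) = (1/8)(1/8)(1/8)(7/8) = 0.001709; P(data | r = 2) = (2/8)(2/8)(2/8)(6/8) = 0.011719; P(data | r = 3) = (3/8)(3/8)(3/8)(5/8) = 0.032959; P(data | r = 4) = (4/8)(4/8)(4/8)(4/8) = 0.0625; P(data | r = 6) = (6/8)(6/8)(6/8)(2/8) = 0.10547; P(data | r = 7) = (7/8)(7/8)(7/8)(1/8) = 0.08374.
Weighting by the prior gives 1/6 · 0.001709 = 0.00028483, 1/6 · 0.011719 = 0.0019531, 1/6 · 0.032959 = 0.0054932, 1/6 · 0.0625 = 0.010417, 1/6 · 0.10547 = 0.017578, 1/6 · 0.08374 = 0.013957; summing to 0.049683.
Hence P(r = 2 | data) = (0.0019531) / (0.049683) = 0.039312.

0.039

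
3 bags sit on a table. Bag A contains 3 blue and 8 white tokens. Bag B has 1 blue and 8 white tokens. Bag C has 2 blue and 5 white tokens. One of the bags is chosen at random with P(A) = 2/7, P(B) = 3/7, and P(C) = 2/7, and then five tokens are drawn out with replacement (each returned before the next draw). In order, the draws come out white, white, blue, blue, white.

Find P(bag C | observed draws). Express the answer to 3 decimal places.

Compute the likelihood of the observed sequence for each case: P(data | bag A) = (8/11)(8/11)(3/11)(3/11)(8/11) = 0.028612; P(data | bag B) = (8/9)(8/9)(1/9)(1/9)(8/9) = 0.0086708; P(data | bag C) = (5/7)(5/7)(2/7)(2/7)(5/7) = 0.02975.
Weighting by the prior gives 2/7 · 0.028612 = 0.0081749, 3/7 · 0.0086708 = 0.003716, 2/7 · 0.02975 = 0.0084999; with total 0.020391.
Hence P(bag C | data) = (0.0084999) / (0.020391) = 0.41685.

0.417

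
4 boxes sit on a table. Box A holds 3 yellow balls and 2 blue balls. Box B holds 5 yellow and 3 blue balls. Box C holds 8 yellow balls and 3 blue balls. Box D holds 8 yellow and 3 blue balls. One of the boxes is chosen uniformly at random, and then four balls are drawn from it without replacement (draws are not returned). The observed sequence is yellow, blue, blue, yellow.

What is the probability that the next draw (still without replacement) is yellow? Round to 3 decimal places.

Under each hypothesis, the probability of the observed sequence is: P(data | box A) = (3/5)(2/4)(1/3)(2/2) = 0.1; P(data | box B) = (5/8)(3/7)(2/6)(4/5) = 0.071429; P(data | box C) = (8/11)(3/10)(2/9)(7/8) = 0.042424; P(data | box D) = (8/11)(3/10)(2/9)(7/8) = 0.042424.
Multiplying each by its prior: 1/4 · 0.1 = 0.025, 1/4 · 0.071429 = 0.017857, 1/4 · 0.042424 = 0.010606, 1/4 · 0.042424 = 0.010606; these sum to 0.064069.
The posterior is then P(box A | data) = 0.3902, P(box B | data) = 0.27872, P(box C | data) = 0.16554, P(box D | data) = 0.16554.
So P(yellow next | data) = Σ P(yellow next | H) P(H | data) = (1)(0.3902) + (3/4)(0.27872) + (6/7)(0.16554) + (6/7)(0.16554) = 0.88302.

0.883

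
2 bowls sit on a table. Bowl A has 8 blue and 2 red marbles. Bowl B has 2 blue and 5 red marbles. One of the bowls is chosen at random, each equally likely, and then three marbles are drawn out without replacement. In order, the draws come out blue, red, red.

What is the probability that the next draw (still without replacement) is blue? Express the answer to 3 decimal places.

For each hypothesis, P(data | H) works out to: P(data | bowl A) = (8/10)(2/9)(1/8) = 1/45; P(data | bowl B) = (2/7)(5/6)(4/5) = 4/21.
The prior-weighted likelihoods are 1/2 · 1/45 = 1/90, 1/2 · 4/21 = 2/21; summing to 67/630.
Dividing through by the total gives posterior P(bowl A | data) = 7/67, P(bowl B | data) = 60/67.
Averaging over the posterior, P(blue next | data) = (1)(7/67) + (1/4)(60/67) = 22/67.

0.328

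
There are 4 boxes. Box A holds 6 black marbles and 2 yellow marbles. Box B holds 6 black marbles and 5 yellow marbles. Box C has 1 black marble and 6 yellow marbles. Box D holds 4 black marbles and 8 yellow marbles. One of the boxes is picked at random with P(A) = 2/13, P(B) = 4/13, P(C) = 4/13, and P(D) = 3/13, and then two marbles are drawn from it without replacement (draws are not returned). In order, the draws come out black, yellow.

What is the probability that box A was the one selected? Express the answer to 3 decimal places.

0.152

Compute the likelihood of the observed sequence for each case: P(data | box A) = (6/8)(2/7) = 3/14; P(data | box B) = (6/11)(5/10) = 3/11; P(data | box C) = (1/7)(6/6) = 1/7; P(data | box D) = (4/12)(8/11) = 8/33.
Multiplying each by its prior: 2/13 · 3/14 = 3/91, 4/13 · 3/11 = 12/143, 4/13 · 1/7 = 4/91, 3/13 · 8/33 = 8/143; summing to 31/143.
By Bayes' rule, P(box A | data) = (3/91) / (31/143) = 33/217.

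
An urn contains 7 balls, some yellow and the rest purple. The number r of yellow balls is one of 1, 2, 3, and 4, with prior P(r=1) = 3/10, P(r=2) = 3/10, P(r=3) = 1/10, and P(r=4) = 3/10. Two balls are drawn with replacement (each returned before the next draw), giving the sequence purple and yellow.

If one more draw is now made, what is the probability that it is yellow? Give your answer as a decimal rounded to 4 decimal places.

Compute the likelihood of the observed sequence for each case: P(data | r = 1) = (6/7)(1/7) = 6/49; P(data | r = 2) = (5/7)(2/7) = 10/49; P(data | r = 3) = (4/7)(3/7) = 12/49; P(data | r = 4) = (3/7)(4/7) = 12/49.
Weighting by the prior gives 3/10 · 6/49 = 9/245, 3/10 · 10/49 = 3/49, 1/10 · 12/49 = 6/245, 3/10 · 12/49 = 18/245; with total 48/245.
Dividing through by the total gives posterior P(r = 1 | data) = 3/16, P(r = 2 | data) = 5/16, P(r = 3 | data) = 1/8, P(r = 4 | data) = 3/8.
So P(yellow next | data) = Σ P(yellow next | H) P(H | data) = (1/7)(3/16) + (2/7)(5/16) + (3/7)(1/8) + (4/7)(3/8) = 43/112.

0.3839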